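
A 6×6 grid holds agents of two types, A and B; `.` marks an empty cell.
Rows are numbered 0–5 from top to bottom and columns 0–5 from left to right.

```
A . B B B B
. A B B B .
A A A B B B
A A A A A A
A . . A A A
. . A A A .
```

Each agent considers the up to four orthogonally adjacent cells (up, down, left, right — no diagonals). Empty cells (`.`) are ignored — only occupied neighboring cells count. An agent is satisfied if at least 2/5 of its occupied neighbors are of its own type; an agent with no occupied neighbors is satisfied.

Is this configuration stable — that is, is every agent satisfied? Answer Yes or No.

(0,0)A 0/0 ok
(0,2)B 2/2 ok
(0,3)B 3/3 ok
(0,4)B 3/3 ok
(0,5)B 1/1 ok
(1,1)A 1/2 ok
(1,2)B 2/4 ok
(1,3)B 4/4 ok
(1,4)B 3/3 ok
(2,0)A 2/2 ok
(2,1)A 4/4 ok
(2,2)A 2/4 ok
(2,3)B 2/4 ok
(2,4)B 3/4 ok
(2,5)B 1/2 ok
(3,0)A 3/3 ok
(3,1)A 3/3 ok
(3,2)A 3/3 ok
(3,3)A 3/4 ok
(3,4)A 3/4 ok
(3,5)A 2/3 ok
(4,0)A 1/1 ok
(4,3)A 3/3 ok
(4,4)A 4/4 ok
(4,5)A 2/2 ok
(5,2)A 1/1 ok
(5,3)A 3/3 ok
(5,4)A 2/2 ok
All meet the threshold, so the configuration is stable.

Yes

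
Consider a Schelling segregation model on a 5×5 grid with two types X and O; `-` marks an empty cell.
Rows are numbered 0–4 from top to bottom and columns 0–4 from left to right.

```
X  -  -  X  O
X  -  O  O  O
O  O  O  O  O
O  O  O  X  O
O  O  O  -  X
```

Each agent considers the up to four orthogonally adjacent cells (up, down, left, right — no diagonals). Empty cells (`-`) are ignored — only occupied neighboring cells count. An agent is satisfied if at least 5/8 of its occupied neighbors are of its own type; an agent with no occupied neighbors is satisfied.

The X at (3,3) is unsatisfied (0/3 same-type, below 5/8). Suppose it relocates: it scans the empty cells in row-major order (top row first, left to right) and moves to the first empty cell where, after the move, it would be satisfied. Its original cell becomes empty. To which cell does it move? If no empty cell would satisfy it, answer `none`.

Vacating (3,3). Empty cells in order:
  (0,1): 1/1 same-type → satisfied — stop here.

(0,1)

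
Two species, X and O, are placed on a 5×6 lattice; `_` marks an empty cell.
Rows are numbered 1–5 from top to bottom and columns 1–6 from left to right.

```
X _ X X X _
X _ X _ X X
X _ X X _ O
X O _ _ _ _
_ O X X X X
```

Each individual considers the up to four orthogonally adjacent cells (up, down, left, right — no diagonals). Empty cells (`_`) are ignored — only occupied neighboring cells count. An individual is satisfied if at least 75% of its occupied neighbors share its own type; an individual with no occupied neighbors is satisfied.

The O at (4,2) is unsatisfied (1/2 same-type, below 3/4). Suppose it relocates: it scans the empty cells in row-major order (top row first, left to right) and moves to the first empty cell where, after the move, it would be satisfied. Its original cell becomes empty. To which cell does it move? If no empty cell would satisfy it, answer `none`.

Vacating (4,2). Empty cells in order:
  (1,2): 0/2 same-type → still unsatisfied.
  (1,6): 0/2 same-type → still unsatisfied.
  (2,2): 0/2 same-type → still unsatisfied.
  (2,4): 0/4 same-type → still unsatisfied.
  (3,2): 0/2 same-type → still unsatisfied.
  (3,5): 1/3 same-type → still unsatisfied.
  (4,3): 0/2 same-type → still unsatisfied.
  (4,4): 0/2 same-type → still unsatisfied.
  (4,5): 0/1 same-type → still unsatisfied.
  (4,6): 1/2 same-type → still unsatisfied.
  (5,1): 1/2 same-type → still unsatisfied.

none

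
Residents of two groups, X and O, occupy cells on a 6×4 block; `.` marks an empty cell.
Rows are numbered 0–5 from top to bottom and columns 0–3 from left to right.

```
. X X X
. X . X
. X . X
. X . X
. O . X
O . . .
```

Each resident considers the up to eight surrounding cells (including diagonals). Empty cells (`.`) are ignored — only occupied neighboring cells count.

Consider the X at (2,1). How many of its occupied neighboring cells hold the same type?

2

Occupied neighbors of (2,1): (1,1)=X, (3,1)=X.
Same type (X): 2 of 2.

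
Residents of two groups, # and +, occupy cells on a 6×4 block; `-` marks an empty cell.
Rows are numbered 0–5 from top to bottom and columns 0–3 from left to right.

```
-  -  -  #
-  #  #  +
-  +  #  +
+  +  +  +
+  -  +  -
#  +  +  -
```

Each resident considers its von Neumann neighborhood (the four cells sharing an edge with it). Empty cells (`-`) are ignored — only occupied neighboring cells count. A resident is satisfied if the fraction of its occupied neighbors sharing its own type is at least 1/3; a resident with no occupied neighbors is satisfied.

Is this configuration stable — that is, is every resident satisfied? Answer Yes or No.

No

Row 0: (0,3)# 0/1 ✗
Row 1: (1,1)# 1/2 ✓ · (1,2)# 2/3 ✓ · (1,3)+ 1/3 ✓
Row 2: (2,1)+ 1/3 ✓ · (2,2)# 1/4 ✗ · (2,3)+ 2/3 ✓
Row 3: (3,0)+ 2/2 ✓ · (3,1)+ 3/3 ✓ · (3,2)+ 3/4 ✓ · (3,3)+ 2/2 ✓
Row 4: (4,0)+ 1/2 ✓ · (4,2)+ 2/2 ✓
Row 5: (5,0)# 0/2 ✗ · (5,1)+ 1/2 ✓ · (5,2)+ 2/2 ✓
For instance (0,3) has only 0/1 same-type neighbors, below 1/3.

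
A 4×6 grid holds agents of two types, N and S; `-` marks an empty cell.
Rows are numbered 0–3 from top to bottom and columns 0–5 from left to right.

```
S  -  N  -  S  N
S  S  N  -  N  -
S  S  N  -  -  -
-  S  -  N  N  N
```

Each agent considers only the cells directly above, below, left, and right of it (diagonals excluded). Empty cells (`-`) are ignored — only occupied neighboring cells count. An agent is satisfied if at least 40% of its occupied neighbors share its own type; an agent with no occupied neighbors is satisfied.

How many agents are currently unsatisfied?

3

Row 0: (0,0)S 1/1 satisfied · (0,2)N 1/1 satisfied · (0,4)S 0/2 not · (0,5)N 0/1 not
Row 1: (1,0)S 3/3 satisfied · (1,1)S 2/3 satisfied · (1,2)N 2/3 satisfied · (1,4)N 0/1 not
Row 2: (2,0)S 2/2 satisfied · (2,1)S 3/4 satisfied · (2,2)N 1/2 satisfied
Row 3: (3,1)S 1/1 satisfied · (3,3)N 1/1 satisfied · (3,4)N 2/2 satisfied · (3,5)N 1/1 satisfied
Unsatisfied: (0,4), (0,5), (1,4) — 3 in total.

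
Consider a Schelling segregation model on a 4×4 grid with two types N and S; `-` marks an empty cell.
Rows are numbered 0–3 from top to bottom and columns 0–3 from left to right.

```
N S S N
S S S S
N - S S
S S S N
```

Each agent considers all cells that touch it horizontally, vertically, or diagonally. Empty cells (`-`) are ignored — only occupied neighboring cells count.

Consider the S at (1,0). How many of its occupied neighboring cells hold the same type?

2

Occupied neighbors of (1,0): (0,0)=N, (0,1)=S, (1,1)=S, (2,0)=N.
Same type (S): 2 of 4.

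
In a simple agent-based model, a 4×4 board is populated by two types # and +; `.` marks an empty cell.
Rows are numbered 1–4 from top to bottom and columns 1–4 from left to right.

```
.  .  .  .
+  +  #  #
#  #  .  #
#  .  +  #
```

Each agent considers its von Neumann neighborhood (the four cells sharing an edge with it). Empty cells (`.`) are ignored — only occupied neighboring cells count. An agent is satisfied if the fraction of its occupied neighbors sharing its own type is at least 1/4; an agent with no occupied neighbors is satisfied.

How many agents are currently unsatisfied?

Row 2: (2,1)+ 1/2 satisfied · (2,2)+ 1/3 satisfied · (2,3)# 1/2 satisfied · (2,4)# 2/2 satisfied
Row 3: (3,1)# 2/3 satisfied · (3,2)# 1/2 satisfied · (3,4)# 2/2 satisfied
Row 4: (4,1)# 1/1 satisfied · (4,3)+ 0/1 not · (4,4)# 1/2 satisfied
Unsatisfied: (4,3) — 1 in total.

1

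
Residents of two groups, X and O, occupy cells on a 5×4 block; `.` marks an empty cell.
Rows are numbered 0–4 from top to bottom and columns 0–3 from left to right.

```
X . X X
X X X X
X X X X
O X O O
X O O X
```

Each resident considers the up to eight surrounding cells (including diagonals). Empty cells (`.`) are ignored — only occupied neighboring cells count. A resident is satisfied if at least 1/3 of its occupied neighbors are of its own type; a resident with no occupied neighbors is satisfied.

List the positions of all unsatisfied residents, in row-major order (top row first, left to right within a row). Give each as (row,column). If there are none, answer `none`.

(3,0), (4,3)

Row 0: (0,0)X 2/2 satisfied · (0,2)X 4/4 satisfied · (0,3)X 3/3 satisfied
Row 1: (1,0)X 4/4 satisfied · (1,1)X 7/7 satisfied · (1,2)X 7/7 satisfied · (1,3)X 5/5 satisfied
Row 2: (2,0)X 4/5 satisfied · (2,1)X 6/8 satisfied · (2,2)X 6/8 satisfied · (2,3)X 3/5 satisfied
Row 3: (3,0)O 1/5 not · (3,1)X 4/8 satisfied · (3,2)O 3/8 satisfied · (3,3)O 2/5 satisfied
Row 4: (4,0)X 1/3 satisfied · (4,1)O 3/5 satisfied · (4,2)O 3/5 satisfied · (4,3)X 0/3 not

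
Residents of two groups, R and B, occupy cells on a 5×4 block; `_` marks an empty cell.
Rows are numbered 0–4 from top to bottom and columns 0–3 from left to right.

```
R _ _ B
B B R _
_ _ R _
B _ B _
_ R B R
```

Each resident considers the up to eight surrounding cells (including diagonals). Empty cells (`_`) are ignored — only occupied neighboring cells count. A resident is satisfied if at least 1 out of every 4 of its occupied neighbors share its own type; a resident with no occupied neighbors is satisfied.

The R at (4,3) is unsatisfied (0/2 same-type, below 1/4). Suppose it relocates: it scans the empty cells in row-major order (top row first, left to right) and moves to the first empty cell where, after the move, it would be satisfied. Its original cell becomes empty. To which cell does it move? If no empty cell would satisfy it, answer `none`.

Vacating (4,3). Empty cells in order:
  (0,1): 2/4 same-type → satisfied — stop here.

(0,1)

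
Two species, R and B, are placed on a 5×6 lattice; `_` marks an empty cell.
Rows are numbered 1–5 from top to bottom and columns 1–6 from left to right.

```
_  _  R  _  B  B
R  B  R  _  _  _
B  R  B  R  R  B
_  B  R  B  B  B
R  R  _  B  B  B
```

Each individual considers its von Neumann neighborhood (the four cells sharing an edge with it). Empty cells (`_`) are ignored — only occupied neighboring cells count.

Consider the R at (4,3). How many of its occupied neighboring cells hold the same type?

0

Occupied neighbors of (4,3): (3,3)=B, (4,2)=B, (4,4)=B.
Same type (R): 0 of 3.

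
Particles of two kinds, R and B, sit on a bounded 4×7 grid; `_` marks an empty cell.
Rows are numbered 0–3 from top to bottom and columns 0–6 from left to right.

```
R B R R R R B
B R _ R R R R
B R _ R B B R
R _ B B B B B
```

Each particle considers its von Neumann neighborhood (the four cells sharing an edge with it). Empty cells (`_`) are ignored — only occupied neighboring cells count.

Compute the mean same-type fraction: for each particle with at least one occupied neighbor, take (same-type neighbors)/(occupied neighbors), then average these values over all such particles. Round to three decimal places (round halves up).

Row 0: (0,0)R 0/2 · (0,1)B 0/3 · (0,2)R 1/2 · (0,3)R 3/3 · (0,4)R 3/3 · (0,5)R 2/3 · (0,6)B 0/2
Row 1: (1,0)B 1/3 · (1,1)R 1/3 · (1,3)R 3/3 · (1,4)R 3/4 · (1,5)R 3/4 · (1,6)R 2/3
Row 2: (2,0)B 1/3 · (2,1)R 1/2 · (2,3)R 1/3 · (2,4)B 2/4 · (2,5)B 2/4 · (2,6)R 1/3
Row 3: (3,0)R 0/1 · (3,2)B 1/1 · (3,3)B 2/3 · (3,4)B 3/3 · (3,5)B 3/3 · (3,6)B 1/2
Sum over 25 particles: 0/2 + 0/3 + 1/2 + 3/3 + 3/3 + 2/3 + 0/2 + 1/3 + 1/3 + 3/3 + 3/4 + 3/4 + 2/3 + 1/3 + 1/2 + 1/3 + 2/4 + 2/4 + 1/3 + 0/1 + 1/1 + 2/3 + 3/3 + 3/3 + 1/2 = 41/3; mean = 41/3 ÷ 25 = 41/75 = 0.546666… → 0.547.

0.547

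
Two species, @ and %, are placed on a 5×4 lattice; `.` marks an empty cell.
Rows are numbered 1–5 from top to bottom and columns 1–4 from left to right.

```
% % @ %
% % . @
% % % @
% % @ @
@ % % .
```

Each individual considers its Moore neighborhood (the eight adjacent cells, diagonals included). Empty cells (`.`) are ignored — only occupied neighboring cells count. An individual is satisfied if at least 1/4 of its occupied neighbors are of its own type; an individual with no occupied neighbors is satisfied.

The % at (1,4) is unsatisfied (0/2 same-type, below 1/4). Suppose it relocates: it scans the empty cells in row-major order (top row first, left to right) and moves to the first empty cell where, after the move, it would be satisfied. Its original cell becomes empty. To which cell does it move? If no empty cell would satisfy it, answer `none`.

Vacating (1,4). Empty cells in order:
  (2,3): 4/7 same-type → satisfied — stop here.

(2,3)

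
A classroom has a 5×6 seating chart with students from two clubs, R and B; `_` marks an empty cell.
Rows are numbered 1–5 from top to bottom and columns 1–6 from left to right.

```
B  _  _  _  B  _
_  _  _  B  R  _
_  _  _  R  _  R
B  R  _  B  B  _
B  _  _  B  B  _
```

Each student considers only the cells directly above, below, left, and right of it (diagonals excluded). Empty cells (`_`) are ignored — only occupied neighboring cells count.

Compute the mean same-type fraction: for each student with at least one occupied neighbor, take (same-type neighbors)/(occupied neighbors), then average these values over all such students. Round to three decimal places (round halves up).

Row 1: (1,1)B — no occupied neighbors · (1,5)B 0/1
Row 2: (2,4)B 0/2 · (2,5)R 0/2
Row 3: (3,4)R 0/2 · (3,6)R — no occupied neighbors
Row 4: (4,1)B 1/2 · (4,2)R 0/1 · (4,4)B 2/3 · (4,5)B 2/2
Row 5: (5,1)B 1/1 · (5,4)B 2/2 · (5,5)B 2/2
Sum over 11 students: 0/1 + 0/2 + 0/2 + 0/2 + 1/2 + 0/1 + 2/3 + 2/2 + 1/1 + 2/2 + 2/2 = 31/6; mean = 31/6 ÷ 11 = 31/66 = 0.469696… → 0.470.

0.470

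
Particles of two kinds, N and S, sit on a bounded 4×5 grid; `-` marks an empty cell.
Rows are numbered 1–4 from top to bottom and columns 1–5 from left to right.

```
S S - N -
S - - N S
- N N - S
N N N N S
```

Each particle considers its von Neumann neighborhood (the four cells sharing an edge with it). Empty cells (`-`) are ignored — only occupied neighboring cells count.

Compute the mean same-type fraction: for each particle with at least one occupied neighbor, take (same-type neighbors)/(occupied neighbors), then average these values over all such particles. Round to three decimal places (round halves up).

(1,1)S 2/2
(1,2)S 1/1
(1,4)N 1/1
(2,1)S 1/1
(2,4)N 1/2
(2,5)S 1/2
(3,2)N 2/2
(3,3)N 2/2
(3,5)S 2/2
(4,1)N 1/1
(4,2)N 3/3
(4,3)N 3/3
(4,4)N 1/2
(4,5)S 1/2
Sum over 14 particles: 2/2 + 1/1 + 1/1 + 1/1 + 1/2 + 1/2 + 2/2 + 2/2 + 2/2 + 1/1 + 3/3 + 3/3 + 1/2 + 1/2 = 12; mean = 12 ÷ 14 = 6/7 = 0.857142… → 0.857.

0.857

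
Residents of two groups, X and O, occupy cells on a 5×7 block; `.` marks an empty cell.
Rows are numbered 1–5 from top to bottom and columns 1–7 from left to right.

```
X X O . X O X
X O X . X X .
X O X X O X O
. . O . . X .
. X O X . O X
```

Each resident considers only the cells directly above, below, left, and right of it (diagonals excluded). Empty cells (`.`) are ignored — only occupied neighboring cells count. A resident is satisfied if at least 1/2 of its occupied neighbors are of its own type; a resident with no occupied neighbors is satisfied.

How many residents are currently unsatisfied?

14

(1,1)X 2/2 ✓
(1,2)X 1/3 ✗
(1,3)O 0/2 ✗
(1,5)X 1/2 ✓
(1,6)O 0/3 ✗
(1,7)X 0/1 ✗
(2,1)X 2/3 ✓
(2,2)O 1/4 ✗
(2,3)X 1/3 ✗
(2,5)X 2/3 ✓
(2,6)X 2/3 ✓
(3,1)X 1/2 ✓
(3,2)O 1/3 ✗
(3,3)X 2/4 ✓
(3,4)X 1/2 ✓
(3,5)O 0/3 ✗
(3,6)X 2/4 ✓
(3,7)O 0/1 ✗
(4,3)O 1/2 ✓
(4,6)X 1/2 ✓
(5,2)X 0/1 ✗
(5,3)O 1/3 ✗
(5,4)X 0/1 ✗
(5,6)O 0/2 ✗
(5,7)X 0/1 ✗
Unsatisfied: (1,2), (1,3), (1,6), (1,7), (2,2), (2,3), (3,2), (3,5), (3,7), (5,2), (5,3), (5,4), (5,6), (5,7) — 14 in total.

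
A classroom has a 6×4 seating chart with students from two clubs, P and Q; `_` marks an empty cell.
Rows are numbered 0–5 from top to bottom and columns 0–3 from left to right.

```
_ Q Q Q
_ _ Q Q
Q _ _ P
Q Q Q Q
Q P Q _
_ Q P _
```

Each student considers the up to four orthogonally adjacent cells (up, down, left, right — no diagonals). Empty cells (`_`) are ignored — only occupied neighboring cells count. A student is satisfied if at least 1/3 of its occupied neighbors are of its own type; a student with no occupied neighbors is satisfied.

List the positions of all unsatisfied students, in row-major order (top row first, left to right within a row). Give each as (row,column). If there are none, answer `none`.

(0,1)Q 1/1 satisfied
(0,2)Q 3/3 satisfied
(0,3)Q 2/2 satisfied
(1,2)Q 2/2 satisfied
(1,3)Q 2/3 satisfied
(2,0)Q 1/1 satisfied
(2,3)P 0/2 not
(3,0)Q 3/3 satisfied
(3,1)Q 2/3 satisfied
(3,2)Q 3/3 satisfied
(3,3)Q 1/2 satisfied
(4,0)Q 1/2 satisfied
(4,1)P 0/4 not
(4,2)Q 1/3 satisfied
(5,1)Q 0/2 not
(5,2)P 0/2 not

(2,3), (4,1), (5,1), (5,2)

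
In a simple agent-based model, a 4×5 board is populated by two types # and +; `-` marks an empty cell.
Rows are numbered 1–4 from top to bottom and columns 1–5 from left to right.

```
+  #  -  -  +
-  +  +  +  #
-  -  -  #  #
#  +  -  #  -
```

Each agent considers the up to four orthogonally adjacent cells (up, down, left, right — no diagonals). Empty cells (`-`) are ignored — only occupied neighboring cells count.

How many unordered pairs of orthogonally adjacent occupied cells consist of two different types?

6

Scan each occupied cell's neighbors to the right and below so each pair is counted once.
Row 1: +(1,1)–#(1,2)≠ #(1,2)–+(2,2)≠ +(1,5)–#(2,5)≠  → 3/3 unlike.
Row 2: +(2,2)–+(2,3)= +(2,3)–+(2,4)= +(2,4)–#(2,5)≠ +(2,4)–#(3,4)≠ #(2,5)–#(3,5)=  → 2/5 unlike.
Row 3: #(3,4)–#(3,5)= #(3,4)–#(4,4)=  → 0/2 unlike.
Row 4: #(4,1)–+(4,2)≠  → 1/1 unlike.
Total adjacent occupied pairs: 11; unlike-type pairs: 6.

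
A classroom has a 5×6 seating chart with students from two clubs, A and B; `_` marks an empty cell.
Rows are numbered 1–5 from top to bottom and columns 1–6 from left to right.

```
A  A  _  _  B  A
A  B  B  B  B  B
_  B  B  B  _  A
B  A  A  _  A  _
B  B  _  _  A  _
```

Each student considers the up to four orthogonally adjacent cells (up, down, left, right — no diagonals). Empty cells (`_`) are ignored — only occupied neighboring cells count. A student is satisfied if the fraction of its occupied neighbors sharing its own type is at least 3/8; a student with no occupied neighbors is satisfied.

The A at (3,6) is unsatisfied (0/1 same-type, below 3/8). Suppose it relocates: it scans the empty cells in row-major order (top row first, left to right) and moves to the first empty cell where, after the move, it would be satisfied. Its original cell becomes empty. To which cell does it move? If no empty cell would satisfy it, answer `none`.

Vacating (3,6). Empty cells in order:
  (1,3): 1/2 same-type → satisfied — stop here.

(1,3)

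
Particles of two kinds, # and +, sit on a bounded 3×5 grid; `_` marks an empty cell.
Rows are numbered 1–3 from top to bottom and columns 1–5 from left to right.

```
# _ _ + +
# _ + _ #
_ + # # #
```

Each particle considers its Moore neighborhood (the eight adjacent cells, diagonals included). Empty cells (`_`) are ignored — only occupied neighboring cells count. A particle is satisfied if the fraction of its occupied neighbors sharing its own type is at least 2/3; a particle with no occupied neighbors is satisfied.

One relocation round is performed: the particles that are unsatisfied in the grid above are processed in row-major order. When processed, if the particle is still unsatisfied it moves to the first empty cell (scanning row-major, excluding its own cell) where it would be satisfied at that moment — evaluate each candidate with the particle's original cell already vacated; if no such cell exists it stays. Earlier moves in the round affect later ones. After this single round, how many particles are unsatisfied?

4

Initially unsatisfied (in order): (1,5), (2,1), (2,3), (2,5), (3,2), (3,3).
  (1,5) → (1,3).
  (2,1): no empty cell satisfies it; stays.
  (2,3): no empty cell satisfies it; stays.
  (2,5): now satisfied by earlier moves; stays.
  (3,2): no empty cell satisfies it; stays.
  (3,3): no empty cell satisfies it; stays.
Resulting grid:
# _ + + _
# _ + _ #
_ + # # #
Unsatisfied now: (2,1), (2,3), (3,2), (3,3).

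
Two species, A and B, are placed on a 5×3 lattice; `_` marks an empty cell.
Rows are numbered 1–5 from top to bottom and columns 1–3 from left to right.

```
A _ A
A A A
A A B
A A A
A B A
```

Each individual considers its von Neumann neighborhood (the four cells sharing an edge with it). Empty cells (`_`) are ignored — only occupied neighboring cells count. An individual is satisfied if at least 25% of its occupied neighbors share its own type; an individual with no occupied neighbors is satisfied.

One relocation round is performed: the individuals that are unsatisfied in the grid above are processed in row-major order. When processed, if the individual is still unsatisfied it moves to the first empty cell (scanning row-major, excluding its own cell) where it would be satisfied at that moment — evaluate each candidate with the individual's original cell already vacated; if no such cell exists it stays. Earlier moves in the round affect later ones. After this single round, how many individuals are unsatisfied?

2

Initially unsatisfied (in order): (3,3), (5,2).
  (3,3): no empty cell satisfies it; stays.
  (5,2): no empty cell satisfies it; stays.
Resulting grid:
A _ A
A A A
A A B
A A A
A B A
Unsatisfied now: (3,3), (5,2).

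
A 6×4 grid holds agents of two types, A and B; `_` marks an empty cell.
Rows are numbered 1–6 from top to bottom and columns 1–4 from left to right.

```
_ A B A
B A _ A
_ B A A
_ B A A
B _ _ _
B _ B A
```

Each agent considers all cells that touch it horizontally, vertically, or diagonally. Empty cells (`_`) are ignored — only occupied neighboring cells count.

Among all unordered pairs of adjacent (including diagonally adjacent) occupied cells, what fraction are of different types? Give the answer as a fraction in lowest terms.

Scan each occupied cell's neighbors to the right and below (and the two forward diagonals) so each pair is counted once.
From row 1: 5 unlike of 7 pairs (running 5/7).
From row 2: 2 unlike of 6 pairs (running 7/13).
From row 3: 3 unlike of 9 pairs (running 10/22).
From row 4: 1 unlike of 3 pairs (running 11/25).
From row 5: 0 unlike of 1 pairs (running 11/26).
From row 6: 1 unlike of 1 pairs (running 12/27).
Total adjacent occupied pairs: 27; unlike-type pairs: 12.
12/27 reduces to 4/9.

4/9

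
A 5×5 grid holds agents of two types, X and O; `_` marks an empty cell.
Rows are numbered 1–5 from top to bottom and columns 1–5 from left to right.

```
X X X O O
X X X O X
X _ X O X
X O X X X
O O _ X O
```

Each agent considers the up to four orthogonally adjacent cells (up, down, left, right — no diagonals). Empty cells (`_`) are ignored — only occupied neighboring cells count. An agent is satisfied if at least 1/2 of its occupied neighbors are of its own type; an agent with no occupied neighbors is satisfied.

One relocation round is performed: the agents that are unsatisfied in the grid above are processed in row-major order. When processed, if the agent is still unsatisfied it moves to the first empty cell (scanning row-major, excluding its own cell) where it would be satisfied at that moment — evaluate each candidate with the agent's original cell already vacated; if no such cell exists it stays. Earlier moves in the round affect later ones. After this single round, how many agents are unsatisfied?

0

Initially unsatisfied (in order): (2,5), (3,4), (4,1), (4,2), (5,5).
  (2,5) → (3,2).
  (3,4) → (2,5).
  (4,1) → (3,4).
  (4,2) → (4,1).
  (5,5) → (4,2).
Resulting grid:
X X X O O
X X X O O
X X X X X
O O X X X
O O _ X _
All satisfied now.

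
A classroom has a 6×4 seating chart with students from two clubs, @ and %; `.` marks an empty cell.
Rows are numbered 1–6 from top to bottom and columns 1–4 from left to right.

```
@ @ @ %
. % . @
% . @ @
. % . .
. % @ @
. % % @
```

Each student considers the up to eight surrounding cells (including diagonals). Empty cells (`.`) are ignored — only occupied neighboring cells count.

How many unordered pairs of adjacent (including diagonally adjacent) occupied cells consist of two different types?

Scan each occupied cell's neighbors to the right and below (and the two forward diagonals) so each pair is counted once.
From row 1: 5 unlike of 8 pairs (running 5/8).
From row 2: 1 unlike of 4 pairs (running 6/12).
From row 3: 1 unlike of 3 pairs (running 7/15).
From row 4: 1 unlike of 2 pairs (running 8/17).
From row 5: 4 unlike of 9 pairs (running 12/26).
From row 6: 1 unlike of 2 pairs (running 13/28).
Total adjacent occupied pairs: 28; unlike-type pairs: 13.

13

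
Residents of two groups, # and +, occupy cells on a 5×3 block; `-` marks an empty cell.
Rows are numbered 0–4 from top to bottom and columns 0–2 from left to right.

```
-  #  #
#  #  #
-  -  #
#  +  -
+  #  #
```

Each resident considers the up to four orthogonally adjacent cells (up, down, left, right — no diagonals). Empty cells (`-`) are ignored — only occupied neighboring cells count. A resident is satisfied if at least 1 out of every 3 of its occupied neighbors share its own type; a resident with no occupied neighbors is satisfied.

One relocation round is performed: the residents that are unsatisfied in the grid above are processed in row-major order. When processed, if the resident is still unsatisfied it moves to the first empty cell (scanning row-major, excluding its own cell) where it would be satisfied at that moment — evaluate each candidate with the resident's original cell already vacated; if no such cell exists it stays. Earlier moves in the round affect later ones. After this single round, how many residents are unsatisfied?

0

Initially unsatisfied (in order): (3,0), (3,1), (4,0).
  (3,0) → (0,0).
  (3,1) → (3,0).
  (4,0): now satisfied by earlier moves; stays.
Resulting grid:
# # #
# # #
- - #
+ - -
+ # #
All satisfied now.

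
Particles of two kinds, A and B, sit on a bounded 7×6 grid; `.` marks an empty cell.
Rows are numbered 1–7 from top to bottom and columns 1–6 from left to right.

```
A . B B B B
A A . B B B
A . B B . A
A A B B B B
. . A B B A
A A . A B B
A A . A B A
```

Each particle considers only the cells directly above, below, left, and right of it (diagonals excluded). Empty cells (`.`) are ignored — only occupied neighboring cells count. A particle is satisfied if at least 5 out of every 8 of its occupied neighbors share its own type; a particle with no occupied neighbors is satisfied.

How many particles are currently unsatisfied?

(1,1)A 1/1 ok
(1,3)B 1/1 ok
(1,4)B 3/3 ok
(1,5)B 3/3 ok
(1,6)B 2/2 ok
(2,1)A 3/3 ok
(2,2)A 1/1 ok
(2,4)B 3/3 ok
(2,5)B 3/3 ok
(2,6)B 2/3 ok
(3,1)A 2/2 ok
(3,3)B 2/2 ok
(3,4)B 3/3 ok
(3,6)A 0/2 unhappy
(4,1)A 2/2 ok
(4,2)A 1/2 unhappy
(4,3)B 2/4 unhappy
(4,4)B 4/4 ok
(4,5)B 3/3 ok
(4,6)B 1/3 unhappy
(5,3)A 0/2 unhappy
(5,4)B 2/4 unhappy
(5,5)B 3/4 ok
(5,6)A 0/3 unhappy
(6,1)A 2/2 ok
(6,2)A 2/2 ok
(6,4)A 1/3 unhappy
(6,5)B 3/4 ok
(6,6)B 1/3 unhappy
(7,1)A 2/2 ok
(7,2)A 2/2 ok
(7,4)A 1/2 unhappy
(7,5)B 1/3 unhappy
(7,6)A 0/2 unhappy
Unsatisfied: (3,6), (4,2), (4,3), (4,6), (5,3), (5,4), (5,6), (6,4), (6,6), (7,4), (7,5), (7,6) — 12 in total.

12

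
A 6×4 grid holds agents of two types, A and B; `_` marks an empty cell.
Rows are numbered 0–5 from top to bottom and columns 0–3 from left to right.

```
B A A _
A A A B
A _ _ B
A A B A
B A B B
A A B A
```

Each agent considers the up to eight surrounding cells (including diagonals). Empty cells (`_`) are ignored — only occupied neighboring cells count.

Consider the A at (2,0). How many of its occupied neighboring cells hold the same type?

4

Occupied neighbors of (2,0): (1,0)=A, (1,1)=A, (3,0)=A, (3,1)=A.
Same type (A): 4 of 4.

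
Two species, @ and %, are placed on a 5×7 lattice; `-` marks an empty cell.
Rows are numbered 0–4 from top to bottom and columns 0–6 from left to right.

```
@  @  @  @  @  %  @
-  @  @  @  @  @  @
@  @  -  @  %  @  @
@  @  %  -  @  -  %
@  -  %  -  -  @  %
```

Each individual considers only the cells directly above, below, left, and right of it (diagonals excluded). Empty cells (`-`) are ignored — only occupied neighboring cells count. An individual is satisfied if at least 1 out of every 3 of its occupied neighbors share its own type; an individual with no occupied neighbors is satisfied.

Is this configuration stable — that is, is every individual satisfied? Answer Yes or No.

No

(0,0)@ 1/1 satisfied
(0,1)@ 3/3 satisfied
(0,2)@ 3/3 satisfied
(0,3)@ 3/3 satisfied
(0,4)@ 2/3 satisfied
(0,5)% 0/3 not
(0,6)@ 1/2 satisfied
(1,1)@ 3/3 satisfied
(1,2)@ 3/3 satisfied
(1,3)@ 4/4 satisfied
(1,4)@ 3/4 satisfied
(1,5)@ 3/4 satisfied
(1,6)@ 3/3 satisfied
(2,0)@ 2/2 satisfied
(2,1)@ 3/3 satisfied
(2,3)@ 1/2 satisfied
(2,4)% 0/4 not
(2,5)@ 2/3 satisfied
(2,6)@ 2/3 satisfied
(3,0)@ 3/3 satisfied
(3,1)@ 2/3 satisfied
(3,2)% 1/2 satisfied
(3,4)@ 0/1 not
(3,6)% 1/2 satisfied
(4,0)@ 1/1 satisfied
(4,2)% 1/1 satisfied
(4,5)@ 0/1 not
(4,6)% 1/2 satisfied
For instance (0,5) has only 0/3 same-type neighbors, below 1/3.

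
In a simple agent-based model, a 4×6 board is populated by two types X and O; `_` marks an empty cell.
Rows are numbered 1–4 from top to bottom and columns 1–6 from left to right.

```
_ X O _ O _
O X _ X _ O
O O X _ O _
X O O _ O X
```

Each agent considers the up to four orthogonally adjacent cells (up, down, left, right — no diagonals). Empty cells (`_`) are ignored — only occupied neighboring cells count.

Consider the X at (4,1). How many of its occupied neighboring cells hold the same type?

Occupied neighbors of (4,1): (3,1)=O, (4,2)=O.
Same type (X): 0 of 2.

0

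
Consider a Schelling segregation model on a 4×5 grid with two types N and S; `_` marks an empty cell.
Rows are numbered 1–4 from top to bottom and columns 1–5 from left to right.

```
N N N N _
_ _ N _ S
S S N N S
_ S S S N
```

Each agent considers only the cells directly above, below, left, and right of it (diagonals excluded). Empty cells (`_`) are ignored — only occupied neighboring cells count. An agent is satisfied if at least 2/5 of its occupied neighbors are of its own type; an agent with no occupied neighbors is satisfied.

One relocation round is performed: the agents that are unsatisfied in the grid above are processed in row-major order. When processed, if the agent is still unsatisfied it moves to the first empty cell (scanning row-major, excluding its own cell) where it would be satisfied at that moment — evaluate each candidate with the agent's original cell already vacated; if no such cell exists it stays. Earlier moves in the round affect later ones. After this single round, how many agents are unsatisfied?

1

Initially unsatisfied (in order): (3,4), (3,5), (4,4), (4,5).
  (3,4) → (1,5).
  (3,5): now satisfied by earlier moves; stays.
  (4,4): now satisfied by earlier moves; stays.
  (4,5) → (2,1).
Resulting grid:
N N N N N
N _ N _ S
S S N _ S
_ S S S _
Unsatisfied now: (3,3).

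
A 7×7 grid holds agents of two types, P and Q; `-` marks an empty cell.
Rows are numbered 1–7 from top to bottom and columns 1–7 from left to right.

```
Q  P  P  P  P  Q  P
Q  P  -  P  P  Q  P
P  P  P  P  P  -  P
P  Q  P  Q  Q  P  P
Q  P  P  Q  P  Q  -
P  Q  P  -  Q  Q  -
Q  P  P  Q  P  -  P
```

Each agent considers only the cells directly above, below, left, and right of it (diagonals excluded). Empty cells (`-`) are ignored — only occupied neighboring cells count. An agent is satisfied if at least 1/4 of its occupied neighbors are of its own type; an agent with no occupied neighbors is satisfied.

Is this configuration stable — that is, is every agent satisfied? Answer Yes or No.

Row 1: (1,1)Q 1/2 ✓ · (1,2)P 2/3 ✓ · (1,3)P 2/2 ✓ · (1,4)P 3/3 ✓ · (1,5)P 2/3 ✓ · (1,6)Q 1/3 ✓ · (1,7)P 1/2 ✓
Row 2: (2,1)Q 1/3 ✓ · (2,2)P 2/3 ✓ · (2,4)P 3/3 ✓ · (2,5)P 3/4 ✓ · (2,6)Q 1/3 ✓ · (2,7)P 2/3 ✓
Row 3: (3,1)P 2/3 ✓ · (3,2)P 3/4 ✓ · (3,3)P 3/3 ✓ · (3,4)P 3/4 ✓ · (3,5)P 2/3 ✓ · (3,7)P 2/2 ✓
Row 4: (4,1)P 1/3 ✓ · (4,2)Q 0/4 ✗ · (4,3)P 2/4 ✓ · (4,4)Q 2/4 ✓ · (4,5)Q 1/4 ✓ · (4,6)P 1/3 ✓ · (4,7)P 2/2 ✓
Row 5: (5,1)Q 0/3 ✗ · (5,2)P 1/4 ✓ · (5,3)P 3/4 ✓ · (5,4)Q 1/3 ✓ · (5,5)P 0/4 ✗ · (5,6)Q 1/3 ✓
Row 6: (6,1)P 0/3 ✗ · (6,2)Q 0/4 ✗ · (6,3)P 2/3 ✓ · (6,5)Q 1/3 ✓ · (6,6)Q 2/2 ✓
Row 7: (7,1)Q 0/2 ✗ · (7,2)P 1/3 ✓ · (7,3)P 2/3 ✓ · (7,4)Q 0/2 ✗ · (7,5)P 0/2 ✗ · (7,7)P 0/0 ✓
For instance (4,2) has only 0/4 same-type neighbors, below 1/4.

No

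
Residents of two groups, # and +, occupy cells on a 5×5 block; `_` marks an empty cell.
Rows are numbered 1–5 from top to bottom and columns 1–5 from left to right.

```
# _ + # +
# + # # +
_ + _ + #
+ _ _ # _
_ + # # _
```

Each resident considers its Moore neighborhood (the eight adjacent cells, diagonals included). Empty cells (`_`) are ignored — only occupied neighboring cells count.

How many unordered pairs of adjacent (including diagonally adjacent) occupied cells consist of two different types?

Scan each occupied cell's neighbors to the right and below (and the two forward diagonals) so each pair is counted once.
From row 1: 7 unlike of 12 pairs (running 7/12).
From row 2: 8 unlike of 12 pairs (running 15/24).
From row 3: 2 unlike of 4 pairs (running 17/28).
From row 4: 0 unlike of 3 pairs (running 17/31).
From row 5: 1 unlike of 2 pairs (running 18/33).
Total adjacent occupied pairs: 33; unlike-type pairs: 18.

18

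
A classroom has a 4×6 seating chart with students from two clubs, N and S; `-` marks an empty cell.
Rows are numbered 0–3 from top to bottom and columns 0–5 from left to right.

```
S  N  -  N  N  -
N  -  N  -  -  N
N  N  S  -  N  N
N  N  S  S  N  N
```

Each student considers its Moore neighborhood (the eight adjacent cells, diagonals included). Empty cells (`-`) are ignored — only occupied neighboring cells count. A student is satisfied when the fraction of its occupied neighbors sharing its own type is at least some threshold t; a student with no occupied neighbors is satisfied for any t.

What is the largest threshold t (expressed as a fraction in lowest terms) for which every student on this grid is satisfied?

Row 0: (0,0)S 0/2 · (0,1)N 2/3 · (0,3)N 2/2 · (0,4)N 2/2
Row 1: (1,0)N 3/4 · (1,2)N 3/4 · (1,5)N 3/3
Row 2: (2,0)N 4/4 · (2,1)N 5/7 · (2,2)S 2/5 · (2,4)N 4/5 · (2,5)N 4/4
Row 3: (3,0)N 3/3 · (3,1)N 3/5 · (3,2)S 2/4 · (3,3)S 2/4 · (3,4)N 3/4 · (3,5)N 3/3
The smallest same-type fraction is 0/2 at (0,0), which reduces to 0/1. Any threshold above that leaves this student unsatisfied.

0/1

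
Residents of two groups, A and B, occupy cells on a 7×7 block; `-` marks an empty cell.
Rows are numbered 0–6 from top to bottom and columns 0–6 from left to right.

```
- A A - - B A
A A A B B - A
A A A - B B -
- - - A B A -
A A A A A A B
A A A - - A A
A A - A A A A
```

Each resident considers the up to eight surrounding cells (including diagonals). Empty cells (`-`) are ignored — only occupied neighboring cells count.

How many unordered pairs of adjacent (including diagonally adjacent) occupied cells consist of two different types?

18

Scan each occupied cell's neighbors to the right and below (and the two forward diagonals) so each pair is counted once.
From row 0: 3 unlike of 11 pairs (running 3/11).
From row 1: 3 unlike of 16 pairs (running 6/27).
From row 2: 3 unlike of 9 pairs (running 9/36).
From row 3: 6 unlike of 11 pairs (running 15/47).
From row 4: 3 unlike of 19 pairs (running 18/66).
From row 5: 0 unlike of 14 pairs (running 18/80).
From row 6: 0 unlike of 4 pairs (running 18/84).
Total adjacent occupied pairs: 84; unlike-type pairs: 18.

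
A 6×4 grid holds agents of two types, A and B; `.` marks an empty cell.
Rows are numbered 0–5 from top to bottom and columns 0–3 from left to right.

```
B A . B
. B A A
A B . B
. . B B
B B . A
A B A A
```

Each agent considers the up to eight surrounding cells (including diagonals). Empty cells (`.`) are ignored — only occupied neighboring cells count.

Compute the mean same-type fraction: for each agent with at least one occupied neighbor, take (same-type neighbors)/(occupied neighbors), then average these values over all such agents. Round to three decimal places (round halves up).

0.452

Row 0: (0,0)B 1/2 · (0,1)A 1/3 · (0,3)B 0/2
Row 1: (1,1)B 2/5 · (1,2)A 2/6 · (1,3)A 1/3
Row 2: (2,0)A 0/2 · (2,1)B 2/4 · (2,3)B 2/4
Row 3: (3,2)B 4/5 · (3,3)B 2/3
Row 4: (4,0)B 2/3 · (4,1)B 3/5 · (4,3)A 2/4
Row 5: (5,0)A 0/3 · (5,1)B 2/4 · (5,2)A 2/4 · (5,3)A 2/2
Sum over 18 agents: 1/2 + 1/3 + 0/2 + 2/5 + 2/6 + 1/3 + 0/2 + 2/4 + 2/4 + 4/5 + 2/3 + 2/3 + 3/5 + 2/4 + 0/3 + 2/4 + 2/4 + 2/2 = 122/15; mean = 122/15 ÷ 18 = 61/135 = 0.451851… → 0.452.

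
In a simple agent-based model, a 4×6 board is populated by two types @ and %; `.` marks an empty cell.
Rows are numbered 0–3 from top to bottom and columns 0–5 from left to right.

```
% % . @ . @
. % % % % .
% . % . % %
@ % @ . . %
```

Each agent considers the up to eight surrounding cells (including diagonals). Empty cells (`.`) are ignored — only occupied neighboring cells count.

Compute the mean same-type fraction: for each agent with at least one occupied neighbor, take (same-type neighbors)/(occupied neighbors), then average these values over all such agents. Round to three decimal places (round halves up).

0.635

(0,0)% 2/2
(0,1)% 3/3
(0,3)@ 0/3
(0,5)@ 0/1
(1,1)% 5/5
(1,2)% 4/5
(1,3)% 4/5
(1,4)% 3/5
(2,0)% 2/3
(2,2)% 4/5
(2,4)% 4/4
(2,5)% 3/3
(3,0)@ 0/2
(3,1)% 2/4
(3,2)@ 0/2
(3,5)% 2/2
Sum over 16 agents: 2/2 + 3/3 + 0/3 + 0/1 + 5/5 + 4/5 + 4/5 + 3/5 + 2/3 + 4/5 + 4/4 + 3/3 + 0/2 + 2/4 + 0/2 + 2/2 = 61/6; mean = 61/6 ÷ 16 = 61/96 = 0.635416… → 0.635.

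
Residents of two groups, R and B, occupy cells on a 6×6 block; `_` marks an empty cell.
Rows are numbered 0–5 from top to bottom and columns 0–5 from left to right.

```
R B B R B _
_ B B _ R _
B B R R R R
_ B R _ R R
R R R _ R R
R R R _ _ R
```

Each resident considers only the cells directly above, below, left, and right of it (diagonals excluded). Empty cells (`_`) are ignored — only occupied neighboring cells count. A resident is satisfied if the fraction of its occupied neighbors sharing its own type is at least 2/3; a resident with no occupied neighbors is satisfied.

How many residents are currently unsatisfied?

6

(0,0)R 0/1 ✗
(0,1)B 2/3 ✓
(0,2)B 2/3 ✓
(0,3)R 0/2 ✗
(0,4)B 0/2 ✗
(1,1)B 3/3 ✓
(1,2)B 2/3 ✓
(1,4)R 1/2 ✗
(2,0)B 1/1 ✓
(2,1)B 3/4 ✓
(2,2)R 2/4 ✗
(2,3)R 2/2 ✓
(2,4)R 4/4 ✓
(2,5)R 2/2 ✓
(3,1)B 1/3 ✗
(3,2)R 2/3 ✓
(3,4)R 3/3 ✓
(3,5)R 3/3 ✓
(4,0)R 2/2 ✓
(4,1)R 3/4 ✓
(4,2)R 3/3 ✓
(4,4)R 2/2 ✓
(4,5)R 3/3 ✓
(5,0)R 2/2 ✓
(5,1)R 3/3 ✓
(5,2)R 2/2 ✓
(5,5)R 1/1 ✓
Unsatisfied: (0,0), (0,3), (0,4), (1,4), (2,2), (3,1) — 6 in total.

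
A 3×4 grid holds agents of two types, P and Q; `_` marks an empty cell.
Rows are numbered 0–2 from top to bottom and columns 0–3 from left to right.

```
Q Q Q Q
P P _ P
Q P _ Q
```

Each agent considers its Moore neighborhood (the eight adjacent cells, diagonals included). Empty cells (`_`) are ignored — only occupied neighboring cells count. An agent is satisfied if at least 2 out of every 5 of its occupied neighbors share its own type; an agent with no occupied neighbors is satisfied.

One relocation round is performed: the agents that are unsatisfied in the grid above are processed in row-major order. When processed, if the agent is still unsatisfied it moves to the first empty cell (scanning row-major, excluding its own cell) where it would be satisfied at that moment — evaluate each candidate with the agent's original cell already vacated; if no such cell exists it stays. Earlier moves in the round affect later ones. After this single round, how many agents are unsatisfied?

0

Initially unsatisfied (in order): (0,0), (1,1), (1,3), (2,0), (2,3).
  (0,0) → (1,2).
  (1,1) → (0,0).
  (1,3) → (1,1).
  (2,0) → (1,3).
  (2,3): now satisfied by earlier moves; stays.
Resulting grid:
P Q Q Q
P P Q Q
_ P _ Q
All satisfied now.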